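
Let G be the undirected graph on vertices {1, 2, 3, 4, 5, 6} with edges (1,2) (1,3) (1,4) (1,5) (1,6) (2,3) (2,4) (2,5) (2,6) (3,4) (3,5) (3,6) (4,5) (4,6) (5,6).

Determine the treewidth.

5

A width-5 tree decomposition is:
Bags: B1 = {1, 2, 3, 4, 5, 6}
Tree: (single bag)
A single bag containing all 6 vertices is trivially a valid decomposition of width 5. On the other hand G contains the 6-clique {1, 2, 3, 4, 5, 6}. A clique must lie in a single bag of any decomposition, so no decomposition can have width below 5. Combining the bounds, tw(G) = 5.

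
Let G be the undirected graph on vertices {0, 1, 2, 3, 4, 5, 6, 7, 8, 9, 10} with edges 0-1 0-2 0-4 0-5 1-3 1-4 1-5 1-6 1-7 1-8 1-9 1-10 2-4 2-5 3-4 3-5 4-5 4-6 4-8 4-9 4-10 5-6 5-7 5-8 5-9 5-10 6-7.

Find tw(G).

A width-3 tree decomposition is:
Bags: B1 = {0, 1, 4, 5}  B2 = {1, 4, 5, 8}  B3 = {1, 4, 5, 6}  B4 = {1, 4, 5, 10}  B5 = {1, 5, 6, 7}  B6 = {1, 3, 4, 5}  B7 = {0, 2, 4, 5}  B8 = {1, 4, 5, 9}
Tree: B1–B2, B2–B3, B2–B4, B3–B5, B2–B6, B1–B7, B1–B8
Every bag has size at most 4, so the width is 4 − 1 = 3 and tw(G) ≤ 3. For the lower bound, the 4 vertices {0, 1, 4, 5} are pairwise adjacent, and any tree decomposition puts a clique entirely inside one bag — forcing width ≥ 3. The upper and lower bounds meet at 3, so that is the treewidth.

3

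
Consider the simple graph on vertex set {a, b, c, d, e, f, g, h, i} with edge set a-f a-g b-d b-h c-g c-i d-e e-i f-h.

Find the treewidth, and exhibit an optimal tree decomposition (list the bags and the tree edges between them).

Treewidth 2.
One optimal decomposition is:
Bags: B1 = {b, d, e}  B2 = {b, e, i}  B3 = {b, c, i}  B4 = {b, c, g}  B5 = {a, b, g}  B6 = {a, b, f}  B7 = {b, f, h}
Tree: B1–B2, B2–B3, B3–B4, B4–B5, B5–B6, B6–B7

Every bag has size at most 3, so the width is 3 − 1 = 2 and tw(G) ≤ 2. The edges b–d–e–i–c–g–a–f–h–b form a cycle, so G is not a tree and its treewidth is at least 2. Hence tw(G) = 2 exactly.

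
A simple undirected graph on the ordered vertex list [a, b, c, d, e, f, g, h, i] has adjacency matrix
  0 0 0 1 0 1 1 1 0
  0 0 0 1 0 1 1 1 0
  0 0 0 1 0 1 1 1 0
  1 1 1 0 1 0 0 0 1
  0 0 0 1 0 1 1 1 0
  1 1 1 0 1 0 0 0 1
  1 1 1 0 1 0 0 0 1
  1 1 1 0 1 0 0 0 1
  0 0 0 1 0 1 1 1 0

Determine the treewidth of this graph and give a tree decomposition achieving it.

The largest bag has 5 vertices, giving width 4; this decomposition certifies tw(G) ≤ 4. For the lower bound: the 5 vertex sets {f,i}, {c,g}, {a,h}, {d}, {e} are disjoint, each induces a connected subgraph, and every pair is joined by at least one edge of G. Contracting each set to a single vertex therefore yields K_{5} as a minor, and since treewidth is minor-monotone, tw(G) ≥ tw(K_{5}) = 4. Hence tw(G) = 4 exactly.

Treewidth 4.
One optimal decomposition is:
Bags: B1 = {d, f, g, h, i}  B2 = {c, d, f, g, h}  B3 = {a, d, f, g, h}  B4 = {d, e, f, g, h}  B5 = {b, d, f, g, h}
Tree: B1–B2, B2–B3, B3–B4, B4–B5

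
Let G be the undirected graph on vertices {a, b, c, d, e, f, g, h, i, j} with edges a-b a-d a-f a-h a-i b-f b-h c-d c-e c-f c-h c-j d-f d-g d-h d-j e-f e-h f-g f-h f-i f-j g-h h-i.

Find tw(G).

A width-3 tree decomposition is:
Bags: B1 = {a, b, f, h}  B2 = {a, d, f, h}  B3 = {d, f, g, h}  B4 = {a, f, h, i}  B5 = {c, d, f, h}  B6 = {c, d, f, j}  B7 = {c, e, f, h}
Tree: B1–B2, B2–B3, B1–B4, B2–B5, B5–B6, B5–B7
Each bag holds 4 vertices, so the decomposition has width 3, which upper-bounds the treewidth. On the other hand G contains the 4-clique {c, d, f, j}. A clique must lie in a single bag of any decomposition, so no decomposition can have width below 3. The upper and lower bounds meet at 3, so that is the treewidth.

3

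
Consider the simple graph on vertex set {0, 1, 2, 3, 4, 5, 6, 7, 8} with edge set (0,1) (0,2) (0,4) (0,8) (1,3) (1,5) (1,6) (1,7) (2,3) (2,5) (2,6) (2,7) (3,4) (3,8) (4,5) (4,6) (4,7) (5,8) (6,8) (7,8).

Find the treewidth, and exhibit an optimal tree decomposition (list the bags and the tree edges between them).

Treewidth 4.
One optimal decomposition is:
Bags: B1 = {1, 2, 4, 7, 8}  B2 = {0, 1, 2, 4, 8}  B3 = {1, 2, 4, 5, 8}  B4 = {1, 2, 3, 4, 8}  B5 = {1, 2, 4, 6, 8}
Tree: B1–B2, B2–B3, B3–B4, B4–B5

Each bag holds 5 vertices, so the decomposition has width 4, which upper-bounds the treewidth. For the lower bound: the 5 vertex sets {7,8}, {0,4}, {2,5}, {1}, {3} are disjoint, each induces a connected subgraph, and every pair is joined by at least one edge of G. Contracting each set to a single vertex therefore yields K_{5} as a minor, and since treewidth is minor-monotone, tw(G) ≥ tw(K_{5}) = 4. The upper and lower bounds meet at 4, so that is the treewidth.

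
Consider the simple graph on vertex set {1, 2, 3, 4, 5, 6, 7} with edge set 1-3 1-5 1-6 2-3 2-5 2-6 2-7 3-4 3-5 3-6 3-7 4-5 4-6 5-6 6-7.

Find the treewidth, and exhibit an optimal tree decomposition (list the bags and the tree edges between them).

The largest bag has 4 vertices, giving width 3; this decomposition certifies tw(G) ≤ 3. For the lower bound, the 4 vertices {1, 3, 5, 6} are pairwise adjacent, and any tree decomposition puts a clique entirely inside one bag — forcing width ≥ 3. Therefore the treewidth is 3.

Treewidth 3.
One optimal decomposition is:
Bags: B1 = {2, 3, 6, 7}  B2 = {2, 3, 5, 6}  B3 = {1, 3, 5, 6}  B4 = {3, 4, 5, 6}
Tree: B1–B2, B2–B3, B2–B4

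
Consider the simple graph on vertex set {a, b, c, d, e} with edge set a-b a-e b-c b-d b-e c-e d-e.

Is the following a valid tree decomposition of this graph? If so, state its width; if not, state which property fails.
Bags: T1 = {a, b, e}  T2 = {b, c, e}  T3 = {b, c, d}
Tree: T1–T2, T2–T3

A tree decomposition must satisfy three properties: every vertex lies in some bag; for every edge, both endpoints lie together in some bag; and for every vertex, the bags containing it form a connected subtree. Here edge (e,d) lies in no bag, so the decomposition is invalid.

No — edge (e,d) lies in no bag.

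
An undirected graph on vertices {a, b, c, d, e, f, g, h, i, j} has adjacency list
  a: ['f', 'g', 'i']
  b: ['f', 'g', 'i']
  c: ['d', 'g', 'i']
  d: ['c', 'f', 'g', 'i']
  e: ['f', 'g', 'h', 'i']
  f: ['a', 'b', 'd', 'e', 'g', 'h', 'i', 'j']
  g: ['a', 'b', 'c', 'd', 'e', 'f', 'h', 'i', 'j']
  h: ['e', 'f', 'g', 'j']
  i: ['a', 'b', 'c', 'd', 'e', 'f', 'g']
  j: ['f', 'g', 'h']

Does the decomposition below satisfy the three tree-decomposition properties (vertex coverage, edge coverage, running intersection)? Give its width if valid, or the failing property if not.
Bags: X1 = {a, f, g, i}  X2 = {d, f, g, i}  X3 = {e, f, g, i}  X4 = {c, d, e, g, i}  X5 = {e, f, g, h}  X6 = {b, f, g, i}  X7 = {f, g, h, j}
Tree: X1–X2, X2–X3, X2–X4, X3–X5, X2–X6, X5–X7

No — bags containing vertex e are not connected in the tree.

A tree decomposition must satisfy three properties: every vertex lies in some bag; for every edge, both endpoints lie together in some bag; and for every vertex, the bags containing it form a connected subtree. Here bags containing vertex e are not connected in the tree, so the decomposition is invalid.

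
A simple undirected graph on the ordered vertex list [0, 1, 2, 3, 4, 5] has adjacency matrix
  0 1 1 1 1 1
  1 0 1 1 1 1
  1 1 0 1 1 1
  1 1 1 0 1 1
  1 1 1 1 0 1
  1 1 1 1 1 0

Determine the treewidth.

A width-5 tree decomposition is:
Bags: B1 = {0, 1, 2, 3, 4, 5}
Tree: (single bag)
With just one bag of size 6, the width is 6 − 1 = 5, so tw(G) ≤ 5. Conversely, {0, 1, 2, 3, 4, 5} is a clique of size 6, and the vertices of any clique must share a bag in every tree decomposition; so some bag has ≥ 6 vertices and tw(G) ≥ 5. Hence tw(G) = 5 exactly.

5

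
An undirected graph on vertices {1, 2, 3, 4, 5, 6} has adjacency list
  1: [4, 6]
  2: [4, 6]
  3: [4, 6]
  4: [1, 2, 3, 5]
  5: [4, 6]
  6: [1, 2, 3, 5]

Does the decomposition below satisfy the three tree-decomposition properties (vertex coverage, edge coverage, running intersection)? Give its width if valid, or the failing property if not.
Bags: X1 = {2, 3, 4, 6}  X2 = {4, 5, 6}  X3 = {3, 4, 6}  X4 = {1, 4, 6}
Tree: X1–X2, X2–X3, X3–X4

A tree decomposition must satisfy three properties: every vertex lies in some bag; for every edge, both endpoints lie together in some bag; and for every vertex, the bags containing it form a connected subtree. Here bags containing vertex 3 are not connected in the tree, so the decomposition is invalid.

No — bags containing vertex 3 are not connected in the tree.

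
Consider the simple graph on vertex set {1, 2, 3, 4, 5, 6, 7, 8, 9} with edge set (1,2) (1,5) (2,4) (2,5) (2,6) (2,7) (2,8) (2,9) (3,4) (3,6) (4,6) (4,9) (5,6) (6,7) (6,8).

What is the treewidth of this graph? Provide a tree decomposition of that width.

Treewidth 2.
One such decomposition:
Bags: B1 = {2, 6, 7}  B2 = {2, 5, 6}  B3 = {2, 4, 6}  B4 = {2, 4, 9}  B5 = {1, 2, 5}  B6 = {3, 4, 6}  B7 = {2, 6, 8}
Tree: B1–B2, B1–B3, B3–B4, B2–B5, B3–B6, B2–B7

Every bag has size at most 3, so the width is 3 − 1 = 2 and tw(G) ≤ 2. On the other hand G contains the 3-clique {1, 2, 5}. A clique must lie in a single bag of any decomposition, so no decomposition can have width below 2. Therefore the treewidth is 2.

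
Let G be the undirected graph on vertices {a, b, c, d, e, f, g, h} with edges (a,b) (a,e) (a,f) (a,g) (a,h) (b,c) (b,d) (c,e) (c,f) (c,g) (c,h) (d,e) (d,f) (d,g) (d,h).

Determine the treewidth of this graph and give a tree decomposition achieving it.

Treewidth 3.
One optimal decomposition is:
Bags: B1 = {a, c, d, e}  B2 = {a, c, d, f}  B3 = {a, c, d, h}  B4 = {a, c, d, g}  B5 = {a, b, c, d}
Tree: B1–B2, B2–B3, B3–B4, B4–B5

Every bag has size at most 4, so the width is 4 − 1 = 3 and tw(G) ≤ 3. For the lower bound: the 4 vertex sets {a,e}, {c,f}, {d}, {h} are disjoint, each induces a connected subgraph, and every pair is joined by at least one edge of G. Contracting each set to a single vertex therefore yields K_{4} as a minor, and since treewidth is minor-monotone, tw(G) ≥ tw(K_{4}) = 3. Hence tw(G) = 3 exactly.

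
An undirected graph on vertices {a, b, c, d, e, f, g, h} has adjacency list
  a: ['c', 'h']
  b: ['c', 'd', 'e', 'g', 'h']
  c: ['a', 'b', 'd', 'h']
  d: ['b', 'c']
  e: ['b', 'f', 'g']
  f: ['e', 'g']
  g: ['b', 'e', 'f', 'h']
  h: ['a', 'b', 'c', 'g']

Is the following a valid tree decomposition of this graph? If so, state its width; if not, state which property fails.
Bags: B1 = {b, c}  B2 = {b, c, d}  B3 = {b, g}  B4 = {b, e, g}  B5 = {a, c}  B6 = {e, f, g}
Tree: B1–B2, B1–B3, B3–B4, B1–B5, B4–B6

No — vertex h appears in no bag.

A tree decomposition must satisfy three properties: every vertex lies in some bag; for every edge, both endpoints lie together in some bag; and for every vertex, the bags containing it form a connected subtree. Here vertex h appears in no bag, so the decomposition is invalid.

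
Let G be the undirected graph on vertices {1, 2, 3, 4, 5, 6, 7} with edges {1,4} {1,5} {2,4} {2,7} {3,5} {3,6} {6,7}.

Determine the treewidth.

2

A width-2 tree decomposition is:
Bags: B1 = {1, 4, 5}  B2 = {3, 4, 5}  B3 = {3, 4, 6}  B4 = {4, 6, 7}  B5 = {2, 4, 7}
Tree: B1–B2, B2–B3, B3–B4, B4–B5
The largest bag has 3 vertices, giving width 2; this decomposition certifies tw(G) ≤ 2. Since 4–1–5–3–6–7–2–4 is a cycle in G, G is not acyclic. Forests are exactly the graphs of treewidth ≤ 1, so tw(G) ≥ 2. Therefore the treewidth is 2.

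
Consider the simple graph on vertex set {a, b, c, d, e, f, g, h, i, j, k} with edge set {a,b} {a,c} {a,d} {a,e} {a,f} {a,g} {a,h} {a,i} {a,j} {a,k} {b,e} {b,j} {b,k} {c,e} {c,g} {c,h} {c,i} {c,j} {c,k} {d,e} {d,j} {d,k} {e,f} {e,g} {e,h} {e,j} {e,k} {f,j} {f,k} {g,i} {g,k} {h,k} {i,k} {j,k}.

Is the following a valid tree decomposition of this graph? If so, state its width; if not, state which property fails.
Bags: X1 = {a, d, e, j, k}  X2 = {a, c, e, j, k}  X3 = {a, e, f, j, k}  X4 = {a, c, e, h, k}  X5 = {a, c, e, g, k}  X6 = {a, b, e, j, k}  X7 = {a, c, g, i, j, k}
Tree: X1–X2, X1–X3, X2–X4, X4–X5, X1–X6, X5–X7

No — bags containing vertex j are not connected in the tree.

A tree decomposition must satisfy three properties: every vertex lies in some bag; for every edge, both endpoints lie together in some bag; and for every vertex, the bags containing it form a connected subtree. Here bags containing vertex j are not connected in the tree, so the decomposition is invalid.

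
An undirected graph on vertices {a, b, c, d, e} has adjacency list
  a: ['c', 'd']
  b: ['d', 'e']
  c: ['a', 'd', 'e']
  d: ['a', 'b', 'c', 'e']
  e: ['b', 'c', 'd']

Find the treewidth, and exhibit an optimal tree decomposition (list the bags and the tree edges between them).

The largest bag has 3 vertices, giving width 2; this decomposition certifies tw(G) ≤ 2. Conversely, {c, d, e} is a clique of size 3, and the vertices of any clique must share a bag in every tree decomposition; so some bag has ≥ 3 vertices and tw(G) ≥ 2. Hence tw(G) = 2 exactly.

Treewidth 2.
One such decomposition:
Bags: B1 = {b, d, e}  B2 = {c, d, e}  B3 = {a, c, d}
Tree: B1–B2, B2–B3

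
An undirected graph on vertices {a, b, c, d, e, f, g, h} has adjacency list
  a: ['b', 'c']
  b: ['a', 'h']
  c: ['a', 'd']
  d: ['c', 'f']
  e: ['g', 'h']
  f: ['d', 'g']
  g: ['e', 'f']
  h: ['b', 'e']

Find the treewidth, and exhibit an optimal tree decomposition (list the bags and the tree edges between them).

Treewidth 2.
One optimal decomposition is:
Bags: B1 = {a, b, c}  B2 = {b, c, d}  B3 = {b, d, f}  B4 = {b, f, g}  B5 = {b, e, g}  B6 = {b, e, h}
Tree: B1–B2, B2–B3, B3–B4, B4–B5, B5–B6

Each bag holds 3 vertices, so the decomposition has width 2, which upper-bounds the treewidth. The edges b–a–c–d–f–g–e–h–b form a cycle, so G is not a tree and its treewidth is at least 2. The upper and lower bounds meet at 2, so that is the treewidth.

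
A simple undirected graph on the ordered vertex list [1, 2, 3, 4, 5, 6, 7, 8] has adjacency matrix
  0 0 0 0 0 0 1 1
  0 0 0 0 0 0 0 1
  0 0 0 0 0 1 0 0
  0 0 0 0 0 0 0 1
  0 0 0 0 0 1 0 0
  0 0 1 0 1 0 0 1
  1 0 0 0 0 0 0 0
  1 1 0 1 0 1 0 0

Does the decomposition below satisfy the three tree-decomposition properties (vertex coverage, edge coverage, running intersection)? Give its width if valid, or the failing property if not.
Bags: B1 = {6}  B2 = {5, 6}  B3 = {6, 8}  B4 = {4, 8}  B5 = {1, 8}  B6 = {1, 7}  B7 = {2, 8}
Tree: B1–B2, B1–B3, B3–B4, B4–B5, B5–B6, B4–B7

A tree decomposition must satisfy three properties: every vertex lies in some bag; for every edge, both endpoints lie together in some bag; and for every vertex, the bags containing it form a connected subtree. Here vertex 3 appears in no bag, so the decomposition is invalid.

No — vertex 3 appears in no bag.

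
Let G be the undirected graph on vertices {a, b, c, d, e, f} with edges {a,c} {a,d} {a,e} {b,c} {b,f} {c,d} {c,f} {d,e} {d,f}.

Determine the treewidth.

A width-2 tree decomposition is:
Bags: B1 = {c, d, f}  B2 = {b, c, f}  B3 = {a, c, d}  B4 = {a, d, e}
Tree: B1–B2, B1–B3, B3–B4
Each bag holds 3 vertices, so the decomposition has width 2, which upper-bounds the treewidth. For the lower bound, the 3 vertices {a, d, e} are pairwise adjacent, and any tree decomposition puts a clique entirely inside one bag — forcing width ≥ 2. The upper and lower bounds meet at 2, so that is the treewidth.

2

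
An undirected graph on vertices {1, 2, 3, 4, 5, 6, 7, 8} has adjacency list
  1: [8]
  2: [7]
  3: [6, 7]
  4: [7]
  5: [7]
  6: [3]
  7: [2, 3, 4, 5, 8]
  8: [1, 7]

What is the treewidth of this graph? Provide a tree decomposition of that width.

Each bag holds 2 vertices, so the decomposition has width 1, which upper-bounds the treewidth. Since G has at least one edge (e.g. 4–7), it is not an edgeless graph, so tw(G) ≥ 1. Therefore the treewidth is 1.

Treewidth 1.
One optimal decomposition is:
Bags: B1 = {4, 7}  B2 = {3, 7}  B3 = {3, 6}  B4 = {7, 8}  B5 = {1, 8}  B6 = {2, 7}  B7 = {5, 7}
Tree: B1–B2, B2–B3, B1–B4, B4–B5, B4–B6, B6–B7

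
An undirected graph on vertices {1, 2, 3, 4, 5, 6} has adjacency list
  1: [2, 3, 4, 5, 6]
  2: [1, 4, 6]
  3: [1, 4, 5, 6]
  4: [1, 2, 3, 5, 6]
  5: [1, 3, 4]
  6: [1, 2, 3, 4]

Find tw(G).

3

A width-3 tree decomposition is:
Bags: B1 = {1, 3, 4, 6}  B2 = {1, 3, 4, 5}  B3 = {1, 2, 4, 6}
Tree: B1–B2, B1–B3
Each bag holds 4 vertices, so the decomposition has width 3, which upper-bounds the treewidth. For the lower bound, the 4 vertices {1, 2, 4, 6} are pairwise adjacent, and any tree decomposition puts a clique entirely inside one bag — forcing width ≥ 3. Therefore the treewidth is 3.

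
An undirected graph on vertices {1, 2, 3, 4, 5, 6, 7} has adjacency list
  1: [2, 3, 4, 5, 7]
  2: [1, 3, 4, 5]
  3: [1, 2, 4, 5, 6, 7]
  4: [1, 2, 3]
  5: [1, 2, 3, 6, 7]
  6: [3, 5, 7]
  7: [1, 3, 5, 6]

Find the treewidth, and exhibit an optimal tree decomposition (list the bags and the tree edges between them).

Every bag has size at most 4, so the width is 4 − 1 = 3 and tw(G) ≤ 3. Conversely, {1, 2, 3, 4} is a clique of size 4, and the vertices of any clique must share a bag in every tree decomposition; so some bag has ≥ 4 vertices and tw(G) ≥ 3. The upper and lower bounds meet at 3, so that is the treewidth.

Treewidth 3.
One optimal decomposition is:
Bags: B1 = {1, 3, 5, 7}  B2 = {1, 2, 3, 5}  B3 = {3, 5, 6, 7}  B4 = {1, 2, 3, 4}
Tree: B1–B2, B1–B3, B2–B4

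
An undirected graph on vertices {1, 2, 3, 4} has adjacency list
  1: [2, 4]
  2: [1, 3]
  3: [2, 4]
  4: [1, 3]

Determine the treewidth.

A width-2 tree decomposition is:
Bags: B1 = {1, 2, 3}  B2 = {1, 3, 4}
Tree: B1–B2
The largest bag has 3 vertices, giving width 2; this decomposition certifies tw(G) ≤ 2. For the lower bound, G contains the cycle 3–2–1–4–3, so G is not a forest; only forests have treewidth ≤ 1, hence tw(G) ≥ 2. Therefore the treewidth is 2.

2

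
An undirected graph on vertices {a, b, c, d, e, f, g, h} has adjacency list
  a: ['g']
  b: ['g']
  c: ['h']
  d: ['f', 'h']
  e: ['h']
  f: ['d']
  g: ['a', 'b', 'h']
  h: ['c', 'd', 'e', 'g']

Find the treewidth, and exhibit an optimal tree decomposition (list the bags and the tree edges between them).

The largest bag has 2 vertices, giving width 1; this decomposition certifies tw(G) ≤ 1. Any graph with an edge has treewidth ≥ 1, and G has the edge h–d. Therefore the treewidth is 1.

Treewidth 1.
One such decomposition:
Bags: B1 = {d, h}  B2 = {d, f}  B3 = {g, h}  B4 = {b, g}  B5 = {c, h}  B6 = {e, h}  B7 = {a, g}
Tree: B1–B2, B1–B3, B3–B4, B1–B5, B3–B6, B4–B7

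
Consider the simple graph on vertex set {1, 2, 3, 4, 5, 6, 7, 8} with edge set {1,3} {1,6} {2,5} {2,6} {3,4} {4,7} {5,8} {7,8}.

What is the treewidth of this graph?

A width-2 tree decomposition is:
Bags: B1 = {1, 3, 6}  B2 = {2, 3, 6}  B3 = {2, 3, 5}  B4 = {3, 5, 8}  B5 = {3, 7, 8}  B6 = {3, 4, 7}
Tree: B1–B2, B2–B3, B3–B4, B4–B5, B5–B6
Each bag holds 3 vertices, so the decomposition has width 2, which upper-bounds the treewidth. The edges 3–1–6–2–5–8–7–4–3 form a cycle, so G is not a tree and its treewidth is at least 2. Hence tw(G) = 2 exactly.

2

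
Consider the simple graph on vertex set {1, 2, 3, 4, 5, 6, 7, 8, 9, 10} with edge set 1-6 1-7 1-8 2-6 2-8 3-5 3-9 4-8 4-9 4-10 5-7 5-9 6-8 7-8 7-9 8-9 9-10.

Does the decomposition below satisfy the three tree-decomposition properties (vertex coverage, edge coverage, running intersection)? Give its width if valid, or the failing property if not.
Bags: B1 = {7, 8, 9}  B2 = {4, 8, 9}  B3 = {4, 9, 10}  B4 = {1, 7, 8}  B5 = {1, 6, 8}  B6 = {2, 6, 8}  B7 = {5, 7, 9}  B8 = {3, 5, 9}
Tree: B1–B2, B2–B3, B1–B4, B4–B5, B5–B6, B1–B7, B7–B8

Yes; width 2.

Vertex coverage: the bags together contain {1, 2, 3, 4, 5, 6, 7, 8, 9, 10}, the full vertex set. Edge coverage: each edge of G has both endpoints in at least one bag. Running intersection: for every vertex, the bags containing it form a connected subtree. All three properties hold, so this is a valid tree decomposition of width max|bag| − 1 = 2, and hence tw(G) ≤ 2.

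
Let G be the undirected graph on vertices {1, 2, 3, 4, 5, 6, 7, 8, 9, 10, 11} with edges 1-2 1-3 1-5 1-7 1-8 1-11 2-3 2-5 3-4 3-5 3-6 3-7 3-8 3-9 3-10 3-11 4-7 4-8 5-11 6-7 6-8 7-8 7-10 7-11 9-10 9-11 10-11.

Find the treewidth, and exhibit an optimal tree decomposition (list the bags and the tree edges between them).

Treewidth 3.
One such decomposition:
Bags: B1 = {1, 3, 7, 11}  B2 = {1, 3, 5, 11}  B3 = {3, 7, 10, 11}  B4 = {1, 2, 3, 5}  B5 = {1, 3, 7, 8}  B6 = {3, 6, 7, 8}  B7 = {3, 9, 10, 11}  B8 = {3, 4, 7, 8}
Tree: B1–B2, B1–B3, B2–B4, B1–B5, B5–B6, B3–B7, B6–B8

Every bag has size at most 4, so the width is 4 − 1 = 3 and tw(G) ≤ 3. On the other hand G contains the 4-clique {3, 9, 10, 11}. A clique must lie in a single bag of any decomposition, so no decomposition can have width below 3. Therefore the treewidth is 3.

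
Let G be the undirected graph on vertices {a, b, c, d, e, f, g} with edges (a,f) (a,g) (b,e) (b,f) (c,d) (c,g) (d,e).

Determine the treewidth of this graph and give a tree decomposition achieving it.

Every bag has size at most 3, so the width is 3 − 1 = 2 and tw(G) ≤ 2. Since f–b–e–d–c–g–a–f is a cycle in G, G is not acyclic. Forests are exactly the graphs of treewidth ≤ 1, so tw(G) ≥ 2. Hence tw(G) = 2 exactly.

Treewidth 2.
One optimal decomposition is:
Bags: B1 = {b, e, f}  B2 = {d, e, f}  B3 = {c, d, f}  B4 = {c, f, g}  B5 = {a, f, g}
Tree: B1–B2, B2–B3, B3–B4, B4–B5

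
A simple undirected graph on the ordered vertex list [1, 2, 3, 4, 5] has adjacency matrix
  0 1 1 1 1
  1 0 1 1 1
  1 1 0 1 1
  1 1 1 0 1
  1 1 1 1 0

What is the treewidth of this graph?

A width-4 tree decomposition is:
Bags: B1 = {1, 2, 3, 4, 5}
Tree: (single bag)
A single bag containing all 5 vertices is trivially a valid decomposition of width 4. On the other hand G contains the 5-clique {1, 2, 3, 4, 5}. A clique must lie in a single bag of any decomposition, so no decomposition can have width below 4. Hence tw(G) = 4 exactly.

4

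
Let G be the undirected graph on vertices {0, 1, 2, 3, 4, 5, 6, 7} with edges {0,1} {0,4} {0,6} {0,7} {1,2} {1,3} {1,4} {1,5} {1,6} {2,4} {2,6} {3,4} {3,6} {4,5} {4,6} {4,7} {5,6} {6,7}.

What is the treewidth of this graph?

A width-3 tree decomposition is:
Bags: B1 = {1, 4, 5, 6}  B2 = {1, 3, 4, 6}  B3 = {0, 1, 4, 6}  B4 = {0, 4, 6, 7}  B5 = {1, 2, 4, 6}
Tree: B1–B2, B2–B3, B3–B4, B1–B5
Every bag has size at most 4, so the width is 4 − 1 = 3 and tw(G) ≤ 3. On the other hand G contains the 4-clique {0, 1, 4, 6}. A clique must lie in a single bag of any decomposition, so no decomposition can have width below 3. Therefore the treewidth is 3.

3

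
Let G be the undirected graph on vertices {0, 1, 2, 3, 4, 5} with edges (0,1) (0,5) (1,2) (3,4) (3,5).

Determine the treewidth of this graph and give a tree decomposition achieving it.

Treewidth 1.
Bags: B1 = {3, 4}  B2 = {3, 5}  B3 = {0, 5}  B4 = {0, 1}  B5 = {1, 2}
Tree: B1–B2, B2–B3, B3–B4, B4–B5

The largest bag has 2 vertices, giving width 1; this decomposition certifies tw(G) ≤ 1. G has an edge, so its treewidth is at least 1. Therefore the treewidth is 1.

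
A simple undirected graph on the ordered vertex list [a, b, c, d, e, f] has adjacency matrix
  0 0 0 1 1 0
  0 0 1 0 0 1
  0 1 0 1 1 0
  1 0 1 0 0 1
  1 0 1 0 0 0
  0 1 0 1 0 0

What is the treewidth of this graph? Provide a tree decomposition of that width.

Treewidth 2.
One such decomposition:
Bags: B1 = {a, d, e}  B2 = {c, d, e}  B3 = {c, d, f}  B4 = {b, c, f}
Tree: B1–B2, B2–B3, B3–B4

The largest bag has 3 vertices, giving width 2; this decomposition certifies tw(G) ≤ 2. For the lower bound, G contains the cycle a–e–c–d–a, so G is not a forest; only forests have treewidth ≤ 1, hence tw(G) ≥ 2. Hence tw(G) = 2 exactly.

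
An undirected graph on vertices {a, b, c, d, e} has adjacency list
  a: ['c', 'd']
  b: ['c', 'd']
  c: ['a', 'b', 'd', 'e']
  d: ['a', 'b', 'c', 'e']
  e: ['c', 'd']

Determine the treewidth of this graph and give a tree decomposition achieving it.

Treewidth 2.
One optimal decomposition is:
Bags: B1 = {a, c, d}  B2 = {c, d, e}  B3 = {b, c, d}
Tree: B1–B2, B2–B3

The largest bag has 3 vertices, giving width 2; this decomposition certifies tw(G) ≤ 2. On the other hand G contains the 3-clique {c, d, e}. A clique must lie in a single bag of any decomposition, so no decomposition can have width below 2. Combining the bounds, tw(G) = 2.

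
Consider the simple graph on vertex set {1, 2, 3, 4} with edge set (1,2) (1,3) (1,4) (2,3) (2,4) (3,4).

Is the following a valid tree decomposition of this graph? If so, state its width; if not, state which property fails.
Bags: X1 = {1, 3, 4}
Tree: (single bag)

No — vertex 2 appears in no bag.

A tree decomposition must satisfy three properties: every vertex lies in some bag; for every edge, both endpoints lie together in some bag; and for every vertex, the bags containing it form a connected subtree. Here vertex 2 appears in no bag, so the decomposition is invalid.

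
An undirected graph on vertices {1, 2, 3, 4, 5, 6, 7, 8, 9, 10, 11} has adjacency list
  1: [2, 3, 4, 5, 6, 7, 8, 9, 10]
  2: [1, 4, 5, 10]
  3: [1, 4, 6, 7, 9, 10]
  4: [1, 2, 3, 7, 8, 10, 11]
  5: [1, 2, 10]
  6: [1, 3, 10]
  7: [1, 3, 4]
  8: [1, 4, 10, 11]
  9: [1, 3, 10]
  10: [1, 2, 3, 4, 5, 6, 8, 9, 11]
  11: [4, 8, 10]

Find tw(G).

3

A width-3 tree decomposition is:
Bags: B1 = {1, 3, 4, 10}  B2 = {1, 4, 8, 10}  B3 = {1, 3, 6, 10}  B4 = {1, 3, 9, 10}  B5 = {1, 2, 4, 10}  B6 = {1, 3, 4, 7}  B7 = {4, 8, 10, 11}  B8 = {1, 2, 5, 10}
Tree: B1–B2, B1–B3, B3–B4, B1–B5, B1–B6, B2–B7, B5–B8
Each bag holds 4 vertices, so the decomposition has width 3, which upper-bounds the treewidth. For the lower bound, the 4 vertices {1, 4, 8, 10} are pairwise adjacent, and any tree decomposition puts a clique entirely inside one bag — forcing width ≥ 3. The upper and lower bounds meet at 3, so that is the treewidth.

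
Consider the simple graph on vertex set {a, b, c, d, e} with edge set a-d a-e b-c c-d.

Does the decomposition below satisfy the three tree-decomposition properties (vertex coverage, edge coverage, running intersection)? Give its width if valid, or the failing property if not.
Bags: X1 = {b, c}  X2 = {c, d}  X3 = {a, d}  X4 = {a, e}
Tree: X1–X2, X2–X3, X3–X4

Yes; width 1.

Every vertex of G appears in some bag (union = {a, b, c, d, e}); every edge is covered by a bag; and for each vertex v the set of bags containing v is connected in the bag tree. The decomposition is therefore valid. The largest bag has 2 vertices, so the width is 1.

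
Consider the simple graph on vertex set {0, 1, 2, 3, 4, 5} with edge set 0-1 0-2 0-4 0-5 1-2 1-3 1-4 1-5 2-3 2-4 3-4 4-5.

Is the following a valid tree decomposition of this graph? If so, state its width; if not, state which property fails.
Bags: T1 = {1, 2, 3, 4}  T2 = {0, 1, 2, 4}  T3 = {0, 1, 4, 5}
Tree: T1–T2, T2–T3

Vertex coverage: the bags together contain {0, 1, 2, 3, 4, 5}, the full vertex set. Edge coverage: each edge of G has both endpoints in at least one bag. Running intersection: for every vertex, the bags containing it form a connected subtree. All three properties hold, so this is a valid tree decomposition of width max|bag| − 1 = 3, and hence tw(G) ≤ 3.

Yes; width 3.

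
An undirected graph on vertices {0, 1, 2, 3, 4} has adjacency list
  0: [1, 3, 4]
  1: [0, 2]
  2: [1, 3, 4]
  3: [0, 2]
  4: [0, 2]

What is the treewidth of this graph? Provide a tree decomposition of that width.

Treewidth 2.
One such decomposition:
Bags: B1 = {0, 2, 4}  B2 = {0, 2, 3}  B3 = {0, 1, 2}
Tree: B1–B2, B2–B3

Each bag holds 3 vertices, so the decomposition has width 2, which upper-bounds the treewidth. Since 0–4–2–3–0 is a cycle in G, G is not acyclic. Forests are exactly the graphs of treewidth ≤ 1, so tw(G) ≥ 2. Therefore the treewidth is 2.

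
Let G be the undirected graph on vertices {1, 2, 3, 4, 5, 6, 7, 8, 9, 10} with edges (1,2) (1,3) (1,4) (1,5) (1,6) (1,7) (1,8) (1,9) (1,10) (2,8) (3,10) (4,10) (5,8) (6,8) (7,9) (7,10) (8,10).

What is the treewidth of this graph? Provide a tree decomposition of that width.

Every bag has size at most 3, so the width is 3 − 1 = 2 and tw(G) ≤ 2. For the lower bound, the 3 vertices {1, 3, 10} are pairwise adjacent, and any tree decomposition puts a clique entirely inside one bag — forcing width ≥ 2. Hence tw(G) = 2 exactly.

Treewidth 2.
One such decomposition:
Bags: B1 = {1, 7, 9}  B2 = {1, 7, 10}  B3 = {1, 3, 10}  B4 = {1, 8, 10}  B5 = {1, 4, 10}  B6 = {1, 2, 8}  B7 = {1, 5, 8}  B8 = {1, 6, 8}
Tree: B1–B2, B2–B3, B3–B4, B2–B5, B4–B6, B6–B7, B7–B8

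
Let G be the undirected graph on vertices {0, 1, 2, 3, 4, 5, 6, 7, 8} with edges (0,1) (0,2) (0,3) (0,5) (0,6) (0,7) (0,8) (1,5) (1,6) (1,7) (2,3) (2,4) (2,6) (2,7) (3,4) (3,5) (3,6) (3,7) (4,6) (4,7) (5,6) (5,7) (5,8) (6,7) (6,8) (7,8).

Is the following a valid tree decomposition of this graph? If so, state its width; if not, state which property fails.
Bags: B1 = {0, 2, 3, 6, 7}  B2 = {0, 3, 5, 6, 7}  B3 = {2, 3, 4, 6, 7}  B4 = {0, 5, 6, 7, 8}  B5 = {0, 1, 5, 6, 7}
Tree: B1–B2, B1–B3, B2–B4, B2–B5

Checking the three conditions: (i) the bags cover all of {0, 1, 2, 3, 4, 5, 6, 7, 8}; (ii) for each edge, some bag contains both endpoints; (iii) the bags containing any fixed vertex form a subtree. All hold, so the decomposition is valid with width 5 − 1 = 4.

Yes; width 4.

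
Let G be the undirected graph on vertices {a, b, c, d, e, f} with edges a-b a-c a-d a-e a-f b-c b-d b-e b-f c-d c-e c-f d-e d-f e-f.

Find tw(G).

5

A width-5 tree decomposition is:
Bags: B1 = {a, b, c, d, e, f}
Tree: (single bag)
With just one bag of size 6, the width is 6 − 1 = 5, so tw(G) ≤ 5. Conversely, {a, b, c, d, e, f} is a clique of size 6, and the vertices of any clique must share a bag in every tree decomposition; so some bag has ≥ 6 vertices and tw(G) ≥ 5. Therefore the treewidth is 5.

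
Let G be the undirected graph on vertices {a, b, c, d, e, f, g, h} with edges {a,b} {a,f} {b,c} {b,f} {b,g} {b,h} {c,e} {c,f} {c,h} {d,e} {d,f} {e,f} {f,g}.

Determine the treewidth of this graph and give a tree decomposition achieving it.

Treewidth 2.
One such decomposition:
Bags: B1 = {d, e, f}  B2 = {c, e, f}  B3 = {b, c, f}  B4 = {a, b, f}  B5 = {b, f, g}  B6 = {b, c, h}
Tree: B1–B2, B2–B3, B3–B4, B3–B5, B3–B6

Each bag holds 3 vertices, so the decomposition has width 2, which upper-bounds the treewidth. Conversely, {b, c, h} is a clique of size 3, and the vertices of any clique must share a bag in every tree decomposition; so some bag has ≥ 3 vertices and tw(G) ≥ 2. Hence tw(G) = 2 exactly.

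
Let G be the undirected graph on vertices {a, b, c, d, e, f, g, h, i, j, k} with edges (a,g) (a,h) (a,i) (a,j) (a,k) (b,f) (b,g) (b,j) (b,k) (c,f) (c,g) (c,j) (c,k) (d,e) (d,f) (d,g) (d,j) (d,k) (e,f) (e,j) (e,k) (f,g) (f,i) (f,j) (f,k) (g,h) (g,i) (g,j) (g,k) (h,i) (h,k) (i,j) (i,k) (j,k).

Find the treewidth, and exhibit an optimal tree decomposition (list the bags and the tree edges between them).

Each bag holds 5 vertices, so the decomposition has width 4, which upper-bounds the treewidth. Conversely, {a, g, i, j, k} is a clique of size 5, and the vertices of any clique must share a bag in every tree decomposition; so some bag has ≥ 5 vertices and tw(G) ≥ 4. The upper and lower bounds meet at 4, so that is the treewidth.

Treewidth 4.
One optimal decomposition is:
Bags: B1 = {f, g, i, j, k}  B2 = {d, f, g, j, k}  B3 = {b, f, g, j, k}  B4 = {d, e, f, j, k}  B5 = {c, f, g, j, k}  B6 = {a, g, i, j, k}  B7 = {a, g, h, i, k}
Tree: B1–B2, B2–B3, B2–B4, B2–B5, B1–B6, B6–B7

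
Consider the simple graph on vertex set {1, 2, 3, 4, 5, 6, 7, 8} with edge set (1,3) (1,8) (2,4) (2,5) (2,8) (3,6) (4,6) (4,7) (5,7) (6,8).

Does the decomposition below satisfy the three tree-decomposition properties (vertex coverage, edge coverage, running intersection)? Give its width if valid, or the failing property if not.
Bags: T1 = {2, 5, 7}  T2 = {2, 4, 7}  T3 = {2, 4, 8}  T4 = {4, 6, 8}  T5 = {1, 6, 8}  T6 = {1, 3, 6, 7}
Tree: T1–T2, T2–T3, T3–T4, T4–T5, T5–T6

No — bags containing vertex 7 are not connected in the tree.

A tree decomposition must satisfy three properties: every vertex lies in some bag; for every edge, both endpoints lie together in some bag; and for every vertex, the bags containing it form a connected subtree. Here bags containing vertex 7 are not connected in the tree, so the decomposition is invalid.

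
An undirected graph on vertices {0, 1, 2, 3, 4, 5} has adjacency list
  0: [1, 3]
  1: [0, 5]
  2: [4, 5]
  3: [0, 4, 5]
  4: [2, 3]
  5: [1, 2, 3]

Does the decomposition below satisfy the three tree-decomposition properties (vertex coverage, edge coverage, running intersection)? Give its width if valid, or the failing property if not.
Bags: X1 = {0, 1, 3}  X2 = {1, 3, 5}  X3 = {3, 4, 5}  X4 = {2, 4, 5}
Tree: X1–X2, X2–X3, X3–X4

Vertex coverage: the bags together contain {0, 1, 2, 3, 4, 5}, the full vertex set. Edge coverage: each edge of G has both endpoints in at least one bag. Running intersection: for every vertex, the bags containing it form a connected subtree. All three properties hold, so this is a valid tree decomposition of width max|bag| − 1 = 2, and hence tw(G) ≤ 2.

Yes; width 2.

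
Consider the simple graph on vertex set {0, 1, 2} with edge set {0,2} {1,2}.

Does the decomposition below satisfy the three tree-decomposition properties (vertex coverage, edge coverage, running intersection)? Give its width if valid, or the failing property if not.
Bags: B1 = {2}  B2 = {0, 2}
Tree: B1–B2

No — vertex 1 appears in no bag.

A tree decomposition must satisfy three properties: every vertex lies in some bag; for every edge, both endpoints lie together in some bag; and for every vertex, the bags containing it form a connected subtree. Here vertex 1 appears in no bag, so the decomposition is invalid.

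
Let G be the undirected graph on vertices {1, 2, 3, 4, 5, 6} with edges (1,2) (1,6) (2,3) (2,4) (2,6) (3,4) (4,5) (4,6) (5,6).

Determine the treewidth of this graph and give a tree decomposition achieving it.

Treewidth 2.
One such decomposition:
Bags: B1 = {1, 2, 6}  B2 = {2, 4, 6}  B3 = {2, 3, 4}  B4 = {4, 5, 6}
Tree: B1–B2, B2–B3, B2–B4

Each bag holds 3 vertices, so the decomposition has width 2, which upper-bounds the treewidth. For the lower bound, the 3 vertices {1, 2, 6} are pairwise adjacent, and any tree decomposition puts a clique entirely inside one bag — forcing width ≥ 2. Therefore the treewidth is 2.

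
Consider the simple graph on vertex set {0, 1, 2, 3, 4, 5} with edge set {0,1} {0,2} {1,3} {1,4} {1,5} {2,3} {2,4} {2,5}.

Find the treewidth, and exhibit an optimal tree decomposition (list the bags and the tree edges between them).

The largest bag has 3 vertices, giving width 2; this decomposition certifies tw(G) ≤ 2. The edges 2–4–1–5–2 form a cycle, so G is not a tree and its treewidth is at least 2. Therefore the treewidth is 2.

Treewidth 2.
One optimal decomposition is:
Bags: B1 = {1, 2, 4}  B2 = {1, 2, 5}  B3 = {1, 2, 3}  B4 = {0, 1, 2}
Tree: B1–B2, B2–B3, B3–B4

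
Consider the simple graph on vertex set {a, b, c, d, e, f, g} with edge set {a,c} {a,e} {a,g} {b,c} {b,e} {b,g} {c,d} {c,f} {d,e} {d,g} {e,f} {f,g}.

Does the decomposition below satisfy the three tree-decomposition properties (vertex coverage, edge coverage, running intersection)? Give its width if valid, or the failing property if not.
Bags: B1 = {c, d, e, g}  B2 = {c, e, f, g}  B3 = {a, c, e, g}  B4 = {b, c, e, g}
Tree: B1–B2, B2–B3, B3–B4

Yes; width 3.

Every vertex of G appears in some bag (union = {a, b, c, d, e, f, g}); every edge is covered by a bag; and for each vertex v the set of bags containing v is connected in the bag tree. The decomposition is therefore valid. The largest bag has 4 vertices, so the width is 3.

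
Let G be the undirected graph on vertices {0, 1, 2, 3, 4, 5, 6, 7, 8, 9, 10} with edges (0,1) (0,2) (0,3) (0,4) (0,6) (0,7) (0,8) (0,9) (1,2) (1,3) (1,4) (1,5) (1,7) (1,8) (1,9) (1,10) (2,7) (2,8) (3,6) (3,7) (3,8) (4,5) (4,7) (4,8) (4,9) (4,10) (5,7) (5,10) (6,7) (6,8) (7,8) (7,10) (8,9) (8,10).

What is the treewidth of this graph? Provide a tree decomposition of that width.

Treewidth 4.
One optimal decomposition is:
Bags: B1 = {1, 4, 5, 7, 10}  B2 = {1, 4, 7, 8, 10}  B3 = {0, 1, 4, 7, 8}  B4 = {0, 1, 3, 7, 8}  B5 = {0, 1, 2, 7, 8}  B6 = {0, 1, 4, 8, 9}  B7 = {0, 3, 6, 7, 8}
Tree: B1–B2, B2–B3, B3–B4, B3–B5, B3–B6, B4–B7

The largest bag has 5 vertices, giving width 4; this decomposition certifies tw(G) ≤ 4. For the lower bound, the 5 vertices {0, 1, 4, 8, 9} are pairwise adjacent, and any tree decomposition puts a clique entirely inside one bag — forcing width ≥ 4. Hence tw(G) = 4 exactly.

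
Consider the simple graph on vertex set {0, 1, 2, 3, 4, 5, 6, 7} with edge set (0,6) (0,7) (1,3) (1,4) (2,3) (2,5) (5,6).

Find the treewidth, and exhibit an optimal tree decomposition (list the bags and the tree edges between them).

Each bag holds 2 vertices, so the decomposition has width 1, which upper-bounds the treewidth. G has an edge, so its treewidth is at least 1. Hence tw(G) = 1 exactly.

Treewidth 1.
One such decomposition:
Bags: B1 = {1, 4}  B2 = {1, 3}  B3 = {2, 3}  B4 = {2, 5}  B5 = {5, 6}  B6 = {0, 6}  B7 = {0, 7}
Tree: B1–B2, B2–B3, B3–B4, B4–B5, B5–B6, B6–B7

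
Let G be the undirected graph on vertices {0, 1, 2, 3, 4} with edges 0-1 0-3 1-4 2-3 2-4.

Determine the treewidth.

2

A width-2 tree decomposition is:
Bags: B1 = {0, 2, 3}  B2 = {0, 2, 4}  B3 = {0, 1, 4}
Tree: B1–B2, B2–B3
The largest bag has 3 vertices, giving width 2; this decomposition certifies tw(G) ≤ 2. The edges 0–3–2–4–1–0 form a cycle, so G is not a tree and its treewidth is at least 2. Hence tw(G) = 2 exactly.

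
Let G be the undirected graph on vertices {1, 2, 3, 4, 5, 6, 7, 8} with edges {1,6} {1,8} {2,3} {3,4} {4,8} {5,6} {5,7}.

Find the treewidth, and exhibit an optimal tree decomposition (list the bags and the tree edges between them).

Treewidth 1.
Bags: B1 = {5, 7}  B2 = {5, 6}  B3 = {1, 6}  B4 = {1, 8}  B5 = {4, 8}  B6 = {3, 4}  B7 = {2, 3}
Tree: B1–B2, B2–B3, B3–B4, B4–B5, B5–B6, B6–B7

Each bag holds 2 vertices, so the decomposition has width 1, which upper-bounds the treewidth. G has an edge, so its treewidth is at least 1. Therefore the treewidth is 1.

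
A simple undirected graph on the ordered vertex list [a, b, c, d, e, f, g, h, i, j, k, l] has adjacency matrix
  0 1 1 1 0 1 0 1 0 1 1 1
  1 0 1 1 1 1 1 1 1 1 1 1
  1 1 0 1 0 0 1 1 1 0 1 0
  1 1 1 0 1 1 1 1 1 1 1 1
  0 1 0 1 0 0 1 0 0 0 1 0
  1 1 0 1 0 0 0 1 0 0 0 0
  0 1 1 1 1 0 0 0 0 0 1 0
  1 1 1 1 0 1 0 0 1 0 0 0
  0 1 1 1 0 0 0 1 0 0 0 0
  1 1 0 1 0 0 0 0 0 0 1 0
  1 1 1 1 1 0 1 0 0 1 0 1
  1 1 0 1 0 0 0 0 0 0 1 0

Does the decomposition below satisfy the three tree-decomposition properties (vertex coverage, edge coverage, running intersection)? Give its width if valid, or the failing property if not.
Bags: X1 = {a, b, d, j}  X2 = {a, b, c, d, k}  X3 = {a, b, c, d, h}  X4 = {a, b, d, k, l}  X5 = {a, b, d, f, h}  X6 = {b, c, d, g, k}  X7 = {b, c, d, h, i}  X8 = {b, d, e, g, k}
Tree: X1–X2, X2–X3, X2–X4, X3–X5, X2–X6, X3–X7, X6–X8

A tree decomposition must satisfy three properties: every vertex lies in some bag; for every edge, both endpoints lie together in some bag; and for every vertex, the bags containing it form a connected subtree. Here edge (k,j) lies in no bag, so the decomposition is invalid.

No — edge (k,j) lies in no bag.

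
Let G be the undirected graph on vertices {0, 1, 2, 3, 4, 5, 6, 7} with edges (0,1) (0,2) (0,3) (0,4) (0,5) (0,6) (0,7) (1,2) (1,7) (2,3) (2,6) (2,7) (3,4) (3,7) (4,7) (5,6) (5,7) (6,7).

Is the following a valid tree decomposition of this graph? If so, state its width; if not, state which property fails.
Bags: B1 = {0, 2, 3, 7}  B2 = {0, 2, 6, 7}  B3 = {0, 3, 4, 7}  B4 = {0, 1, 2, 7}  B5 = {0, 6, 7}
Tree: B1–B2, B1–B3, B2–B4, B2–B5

A tree decomposition must satisfy three properties: every vertex lies in some bag; for every edge, both endpoints lie together in some bag; and for every vertex, the bags containing it form a connected subtree. Here vertex 5 appears in no bag, so the decomposition is invalid.

No — vertex 5 appears in no bag.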